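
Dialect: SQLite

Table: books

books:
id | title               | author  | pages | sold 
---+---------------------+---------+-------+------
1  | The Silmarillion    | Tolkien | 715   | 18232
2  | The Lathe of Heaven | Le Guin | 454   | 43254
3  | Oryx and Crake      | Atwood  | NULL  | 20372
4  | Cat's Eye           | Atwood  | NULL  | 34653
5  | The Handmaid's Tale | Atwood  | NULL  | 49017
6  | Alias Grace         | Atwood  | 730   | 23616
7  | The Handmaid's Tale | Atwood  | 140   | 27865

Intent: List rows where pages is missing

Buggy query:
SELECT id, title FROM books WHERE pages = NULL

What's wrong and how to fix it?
Bug: '= NULL' is always unknown in SQL three-valued logic, so no rows match

Fix: Use IS NULL to test for NULL

Corrected query:
SELECT id, title FROM books WHERE pages IS NULL

Result:
id | title              
---+--------------------
3  | Oryx and Crake     
4  | Cat's Eye          
5  | The Handmaid's Tale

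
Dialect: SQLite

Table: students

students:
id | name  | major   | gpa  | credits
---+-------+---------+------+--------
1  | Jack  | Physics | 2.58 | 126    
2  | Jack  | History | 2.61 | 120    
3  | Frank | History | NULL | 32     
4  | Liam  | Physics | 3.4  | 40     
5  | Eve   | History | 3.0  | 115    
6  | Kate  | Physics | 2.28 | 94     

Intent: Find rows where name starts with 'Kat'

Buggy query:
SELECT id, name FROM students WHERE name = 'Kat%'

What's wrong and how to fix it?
Bug: '=' compares the literal string including the % character; pattern matching needs LIKE

Fix: Replace '=' with LIKE so 'Kat%' is treated as a pattern

Corrected query:
SELECT id, name FROM students WHERE name LIKE 'Kat%'

Result:
id | name
---+-----
6  | Kate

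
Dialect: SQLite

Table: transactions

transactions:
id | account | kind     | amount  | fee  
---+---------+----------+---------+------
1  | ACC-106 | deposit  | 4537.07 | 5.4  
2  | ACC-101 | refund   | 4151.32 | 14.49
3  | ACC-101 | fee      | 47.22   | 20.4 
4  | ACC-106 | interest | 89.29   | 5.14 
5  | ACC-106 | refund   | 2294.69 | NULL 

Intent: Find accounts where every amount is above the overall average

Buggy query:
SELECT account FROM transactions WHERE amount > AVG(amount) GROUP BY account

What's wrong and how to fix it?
Bug: WHERE evaluates per row before aggregation, so AVG() is unavailable

Fix: Compute the overall average in a scalar subquery and compare each group's MIN against it in HAVING

Corrected query:
SELECT account FROM transactions GROUP BY account HAVING MIN(amount) > (SELECT AVG(amount) FROM transactions)

Result:
(no rows)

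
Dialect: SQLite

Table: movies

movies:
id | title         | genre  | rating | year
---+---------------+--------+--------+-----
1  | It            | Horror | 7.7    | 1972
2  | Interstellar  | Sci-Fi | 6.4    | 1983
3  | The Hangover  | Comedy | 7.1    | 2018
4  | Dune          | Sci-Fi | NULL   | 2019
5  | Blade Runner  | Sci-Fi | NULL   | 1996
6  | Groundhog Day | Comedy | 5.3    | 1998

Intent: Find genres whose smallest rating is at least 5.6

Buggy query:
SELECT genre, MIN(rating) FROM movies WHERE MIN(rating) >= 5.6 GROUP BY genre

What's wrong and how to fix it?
Bug: Aggregates like MIN are computed per group after WHERE runs

Fix: Use HAVING for the per-group MIN condition

Corrected query:
SELECT genre, MIN(rating) FROM movies GROUP BY genre HAVING MIN(rating) >= 5.6

Result:
genre  | MIN(rating)
-------+------------
Horror | 7.7        
Sci-Fi | 6.4        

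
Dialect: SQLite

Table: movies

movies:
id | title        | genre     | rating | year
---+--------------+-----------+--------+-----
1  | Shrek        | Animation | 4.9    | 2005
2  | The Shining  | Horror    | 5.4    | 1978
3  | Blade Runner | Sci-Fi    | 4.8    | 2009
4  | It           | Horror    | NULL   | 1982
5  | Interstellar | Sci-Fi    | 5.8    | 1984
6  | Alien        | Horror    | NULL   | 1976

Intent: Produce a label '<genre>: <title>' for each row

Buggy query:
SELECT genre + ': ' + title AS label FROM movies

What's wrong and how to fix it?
Bug: SQLite uses || for string concatenation; + coerces text to numbers (yielding 0)

Fix: Replace + with || to concatenate text

Corrected query:
SELECT genre || ': ' || title AS label FROM movies

Result:
label               
--------------------
Animation: Shrek    
Horror: The Shining 
Sci-Fi: Blade Runner
Horror: It          
Sci-Fi: Interstellar
Horror: Alien       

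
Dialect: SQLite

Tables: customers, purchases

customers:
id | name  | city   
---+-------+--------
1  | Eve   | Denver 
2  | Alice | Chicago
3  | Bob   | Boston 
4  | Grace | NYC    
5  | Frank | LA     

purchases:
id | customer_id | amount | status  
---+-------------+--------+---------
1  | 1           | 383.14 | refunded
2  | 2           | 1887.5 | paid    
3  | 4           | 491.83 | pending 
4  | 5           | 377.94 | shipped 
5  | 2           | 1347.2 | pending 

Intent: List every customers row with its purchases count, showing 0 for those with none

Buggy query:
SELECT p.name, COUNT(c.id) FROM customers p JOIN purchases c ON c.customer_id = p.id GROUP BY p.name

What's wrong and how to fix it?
Bug: An inner join excludes parents with zero children

Fix: Use LEFT JOIN so parents without children still appear (COUNT(c.id) gives 0)

Corrected query:
SELECT p.name, COUNT(c.id) FROM customers p LEFT JOIN purchases c ON c.customer_id = p.id GROUP BY p.name

Result:
name  | COUNT(c.id)
------+------------
Alice | 2          
Bob   | 0          
Eve   | 1          
Frank | 1          
Grace | 1          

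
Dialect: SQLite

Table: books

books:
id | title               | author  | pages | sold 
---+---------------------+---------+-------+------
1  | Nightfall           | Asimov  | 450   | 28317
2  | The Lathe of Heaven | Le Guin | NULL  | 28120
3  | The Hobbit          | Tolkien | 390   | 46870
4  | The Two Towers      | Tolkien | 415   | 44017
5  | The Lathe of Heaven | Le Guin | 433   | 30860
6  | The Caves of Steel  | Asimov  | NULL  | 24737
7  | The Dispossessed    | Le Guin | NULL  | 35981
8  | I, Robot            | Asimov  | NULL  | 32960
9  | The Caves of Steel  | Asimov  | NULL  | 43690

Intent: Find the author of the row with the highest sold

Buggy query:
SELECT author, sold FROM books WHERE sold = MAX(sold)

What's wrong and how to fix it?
Bug: MAX(sold) is an aggregate and cannot be used directly in WHERE

Fix: Wrap MAX in a scalar subquery so WHERE compares against a single value

Corrected query:
SELECT author, sold FROM books WHERE sold = (SELECT MAX(sold) FROM books)

Result:
author  | sold 
--------+------
Tolkien | 46870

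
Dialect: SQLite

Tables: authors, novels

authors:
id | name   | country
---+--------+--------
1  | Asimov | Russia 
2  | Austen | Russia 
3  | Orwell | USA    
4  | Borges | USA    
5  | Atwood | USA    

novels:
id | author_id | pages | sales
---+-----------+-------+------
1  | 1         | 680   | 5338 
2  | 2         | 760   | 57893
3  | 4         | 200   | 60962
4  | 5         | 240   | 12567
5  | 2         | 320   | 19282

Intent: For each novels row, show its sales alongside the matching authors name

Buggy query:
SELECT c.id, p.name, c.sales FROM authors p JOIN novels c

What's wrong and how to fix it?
Bug: JOIN with no ON clause produces a cartesian product; every novels row pairs with every authors row

Fix: Add ON c.author_id = p.id to the JOIN

Corrected query:
SELECT c.id, p.name, c.sales FROM authors p JOIN novels c ON c.author_id = p.id

Result:
id | name   | sales
---+--------+------
1  | Asimov | 5338 
2  | Austen | 57893
3  | Borges | 60962
4  | Atwood | 12567
5  | Austen | 19282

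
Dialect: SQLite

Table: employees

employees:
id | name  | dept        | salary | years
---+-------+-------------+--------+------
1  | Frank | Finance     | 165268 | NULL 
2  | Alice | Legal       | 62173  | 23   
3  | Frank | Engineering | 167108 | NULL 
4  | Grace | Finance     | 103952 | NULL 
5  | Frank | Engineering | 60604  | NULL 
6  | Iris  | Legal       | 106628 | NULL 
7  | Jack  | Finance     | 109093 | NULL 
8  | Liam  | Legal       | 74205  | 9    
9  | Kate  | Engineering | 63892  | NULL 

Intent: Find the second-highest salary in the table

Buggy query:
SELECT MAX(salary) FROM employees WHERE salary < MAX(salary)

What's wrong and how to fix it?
Bug: MAX(salary) on the right of the comparison is an aggregate-in-WHERE error

Fix: Compute the overall MAX in a subquery, then take MAX of rows below it

Corrected query:
SELECT MAX(salary) FROM employees WHERE salary < (SELECT MAX(salary) FROM employees)

Result:
MAX(salary)
-----------
165268     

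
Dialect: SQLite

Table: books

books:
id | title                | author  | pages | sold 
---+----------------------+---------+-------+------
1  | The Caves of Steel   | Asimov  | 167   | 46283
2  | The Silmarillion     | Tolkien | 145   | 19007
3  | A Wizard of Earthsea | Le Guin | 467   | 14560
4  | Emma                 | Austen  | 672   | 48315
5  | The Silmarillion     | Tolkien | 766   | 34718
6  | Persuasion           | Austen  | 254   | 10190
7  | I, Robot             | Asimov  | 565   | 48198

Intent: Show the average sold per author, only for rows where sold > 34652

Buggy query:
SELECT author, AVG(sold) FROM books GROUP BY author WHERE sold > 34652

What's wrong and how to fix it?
Bug: WHERE cannot follow GROUP BY

Fix: Place WHERE between FROM and GROUP BY

Corrected query:
SELECT author, AVG(sold) FROM books WHERE sold > 34652 GROUP BY author

Result:
author  | AVG(sold)
--------+----------
Asimov  | 47240.5  
Austen  | 48315    
Tolkien | 34718    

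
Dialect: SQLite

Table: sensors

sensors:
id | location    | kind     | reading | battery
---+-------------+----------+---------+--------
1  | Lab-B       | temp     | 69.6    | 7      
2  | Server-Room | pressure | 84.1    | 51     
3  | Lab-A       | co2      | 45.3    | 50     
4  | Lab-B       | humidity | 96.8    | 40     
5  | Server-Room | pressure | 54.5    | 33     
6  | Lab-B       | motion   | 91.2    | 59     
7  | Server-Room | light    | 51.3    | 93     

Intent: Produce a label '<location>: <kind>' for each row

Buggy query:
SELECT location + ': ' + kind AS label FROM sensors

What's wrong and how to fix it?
Bug: SQLite uses || for string concatenation; + coerces text to numbers (yielding 0)

Fix: Use the || operator for string concatenation

Corrected query:
SELECT location || ': ' || kind AS label FROM sensors

Result:
label                
---------------------
Lab-B: temp          
Server-Room: pressure
Lab-A: co2           
Lab-B: humidity      
Server-Room: pressure
Lab-B: motion        
Server-Room: light   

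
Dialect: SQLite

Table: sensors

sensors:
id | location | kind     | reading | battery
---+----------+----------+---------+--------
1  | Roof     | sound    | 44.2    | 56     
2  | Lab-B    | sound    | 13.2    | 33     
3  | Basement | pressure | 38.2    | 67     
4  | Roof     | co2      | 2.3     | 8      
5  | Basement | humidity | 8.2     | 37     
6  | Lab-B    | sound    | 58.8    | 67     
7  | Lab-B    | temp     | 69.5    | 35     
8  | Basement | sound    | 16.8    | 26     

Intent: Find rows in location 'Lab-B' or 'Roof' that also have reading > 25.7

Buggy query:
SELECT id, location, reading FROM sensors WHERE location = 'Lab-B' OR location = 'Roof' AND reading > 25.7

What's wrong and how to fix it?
Bug: AND binds tighter than OR, so this parses as location = 'Lab-B' OR (location = 'Roof' AND reading > 25.7)

Fix: Add parentheses around the OR so the AND applies to both alternatives

Corrected query:
SELECT id, location, reading FROM sensors WHERE (location = 'Lab-B' OR location = 'Roof') AND reading > 25.7

Result:
id | location | reading
---+----------+--------
1  | Roof     | 44.2   
6  | Lab-B    | 58.8   
7  | Lab-B    | 69.5   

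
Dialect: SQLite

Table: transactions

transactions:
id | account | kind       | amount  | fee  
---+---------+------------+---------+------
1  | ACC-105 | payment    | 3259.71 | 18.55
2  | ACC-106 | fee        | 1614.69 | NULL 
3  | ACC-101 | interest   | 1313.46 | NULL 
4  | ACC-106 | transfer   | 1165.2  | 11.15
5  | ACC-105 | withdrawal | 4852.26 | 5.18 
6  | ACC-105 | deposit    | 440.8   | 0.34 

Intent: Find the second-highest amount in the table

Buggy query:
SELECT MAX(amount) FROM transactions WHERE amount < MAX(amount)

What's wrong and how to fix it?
Bug: The inner MAX is an aggregate inside WHERE, which is not allowed

Fix: Compute the overall MAX in a subquery, then take MAX of rows below it

Corrected query:
SELECT MAX(amount) FROM transactions WHERE amount < (SELECT MAX(amount) FROM transactions)

Result:
MAX(amount)
-----------
3259.71    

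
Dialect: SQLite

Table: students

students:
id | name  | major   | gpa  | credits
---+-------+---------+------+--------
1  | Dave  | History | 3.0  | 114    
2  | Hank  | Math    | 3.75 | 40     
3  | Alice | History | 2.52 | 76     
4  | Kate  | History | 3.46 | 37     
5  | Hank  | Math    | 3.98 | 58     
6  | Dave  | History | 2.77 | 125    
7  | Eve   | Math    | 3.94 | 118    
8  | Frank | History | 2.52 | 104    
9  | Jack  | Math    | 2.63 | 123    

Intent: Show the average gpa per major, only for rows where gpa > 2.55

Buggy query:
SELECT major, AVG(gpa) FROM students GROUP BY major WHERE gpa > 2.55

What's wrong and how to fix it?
Bug: Row-level WHERE must come before GROUP BY in the clause order

Fix: Move the WHERE clause before GROUP BY

Corrected query:
SELECT major, AVG(gpa) FROM students WHERE gpa > 2.55 GROUP BY major

Result:
major   | AVG(gpa)
--------+---------
History | 3.076667
Math    | 3.575   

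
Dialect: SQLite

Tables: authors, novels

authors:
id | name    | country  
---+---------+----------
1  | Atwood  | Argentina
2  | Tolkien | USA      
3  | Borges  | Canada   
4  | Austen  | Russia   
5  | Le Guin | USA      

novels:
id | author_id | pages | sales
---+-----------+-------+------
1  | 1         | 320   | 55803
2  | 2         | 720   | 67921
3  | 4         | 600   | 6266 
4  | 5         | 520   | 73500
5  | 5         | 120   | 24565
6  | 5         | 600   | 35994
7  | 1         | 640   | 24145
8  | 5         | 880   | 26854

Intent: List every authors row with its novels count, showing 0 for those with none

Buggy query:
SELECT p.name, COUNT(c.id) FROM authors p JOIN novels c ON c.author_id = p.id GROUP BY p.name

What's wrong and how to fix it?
Bug: INNER JOIN drops authors rows that have no matching novels rows

Fix: Use LEFT JOIN so parents without children still appear (COUNT(c.id) gives 0)

Corrected query:
SELECT p.name, COUNT(c.id) FROM authors p LEFT JOIN novels c ON c.author_id = p.id GROUP BY p.name

Result:
name    | COUNT(c.id)
--------+------------
Atwood  | 2          
Austen  | 1          
Borges  | 0          
Le Guin | 4          
Tolkien | 1          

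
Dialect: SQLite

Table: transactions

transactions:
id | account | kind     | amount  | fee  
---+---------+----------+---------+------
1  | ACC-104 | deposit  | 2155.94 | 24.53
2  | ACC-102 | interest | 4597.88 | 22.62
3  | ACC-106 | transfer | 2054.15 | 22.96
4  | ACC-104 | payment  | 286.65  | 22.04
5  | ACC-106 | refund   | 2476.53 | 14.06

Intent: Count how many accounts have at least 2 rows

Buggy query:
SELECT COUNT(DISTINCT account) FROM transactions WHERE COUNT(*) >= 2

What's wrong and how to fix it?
Bug: COUNT(*) cannot appear in WHERE; the per-group count doesn't exist yet

Fix: Use a subquery that GROUPs and filters with HAVING, then count its rows

Corrected query:
SELECT COUNT(*) FROM (SELECT account FROM transactions GROUP BY account HAVING COUNT(*) >= 2)

Result:
COUNT(*)
--------
2       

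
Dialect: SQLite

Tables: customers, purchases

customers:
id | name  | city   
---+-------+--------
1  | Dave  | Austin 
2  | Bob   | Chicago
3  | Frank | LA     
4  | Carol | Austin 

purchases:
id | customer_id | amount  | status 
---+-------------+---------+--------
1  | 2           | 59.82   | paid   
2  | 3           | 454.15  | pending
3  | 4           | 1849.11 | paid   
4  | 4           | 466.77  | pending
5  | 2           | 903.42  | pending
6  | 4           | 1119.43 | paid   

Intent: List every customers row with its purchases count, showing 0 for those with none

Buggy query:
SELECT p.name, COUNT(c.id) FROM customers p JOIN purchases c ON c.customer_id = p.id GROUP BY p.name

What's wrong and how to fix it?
Bug: An inner join excludes parents with zero children

Fix: Switch to LEFT JOIN to retain unmatched parent rows

Corrected query:
SELECT p.name, COUNT(c.id) FROM customers p LEFT JOIN purchases c ON c.customer_id = p.id GROUP BY p.name

Result:
name  | COUNT(c.id)
------+------------
Bob   | 2          
Carol | 3          
Dave  | 0          
Frank | 1          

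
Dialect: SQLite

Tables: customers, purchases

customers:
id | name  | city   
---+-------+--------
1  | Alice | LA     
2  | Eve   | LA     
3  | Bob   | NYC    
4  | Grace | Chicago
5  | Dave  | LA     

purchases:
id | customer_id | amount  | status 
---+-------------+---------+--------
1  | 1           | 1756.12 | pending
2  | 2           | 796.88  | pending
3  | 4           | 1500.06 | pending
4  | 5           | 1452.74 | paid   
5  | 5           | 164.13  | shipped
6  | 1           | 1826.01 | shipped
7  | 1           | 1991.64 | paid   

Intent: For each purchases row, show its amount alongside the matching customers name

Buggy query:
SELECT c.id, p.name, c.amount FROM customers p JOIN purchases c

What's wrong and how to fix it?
Bug: Missing join condition: each purchases row is matched to all customers rows instead of just its own

Fix: Specify the join condition linking the foreign key to the parent id

Corrected query:
SELECT c.id, p.name, c.amount FROM customers p JOIN purchases c ON c.customer_id = p.id

Result:
id | name  | amount 
---+-------+--------
1  | Alice | 1756.12
2  | Eve   | 796.88 
3  | Grace | 1500.06
4  | Dave  | 1452.74
5  | Dave  | 164.13 
6  | Alice | 1826.01
7  | Alice | 1991.64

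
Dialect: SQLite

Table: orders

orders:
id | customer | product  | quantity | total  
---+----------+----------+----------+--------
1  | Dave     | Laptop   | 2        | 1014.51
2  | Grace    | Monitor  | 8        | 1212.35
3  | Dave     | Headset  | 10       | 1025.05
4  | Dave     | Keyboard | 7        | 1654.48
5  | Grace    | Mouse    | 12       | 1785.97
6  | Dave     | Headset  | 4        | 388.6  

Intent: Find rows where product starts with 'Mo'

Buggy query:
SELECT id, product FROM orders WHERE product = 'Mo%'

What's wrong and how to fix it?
Bug: '=' compares the literal string including the % character; pattern matching needs LIKE

Fix: Use LIKE for wildcard pattern matching

Corrected query:
SELECT id, product FROM orders WHERE product LIKE 'Mo%'

Result:
id | product
---+--------
2  | Monitor
5  | Mouse  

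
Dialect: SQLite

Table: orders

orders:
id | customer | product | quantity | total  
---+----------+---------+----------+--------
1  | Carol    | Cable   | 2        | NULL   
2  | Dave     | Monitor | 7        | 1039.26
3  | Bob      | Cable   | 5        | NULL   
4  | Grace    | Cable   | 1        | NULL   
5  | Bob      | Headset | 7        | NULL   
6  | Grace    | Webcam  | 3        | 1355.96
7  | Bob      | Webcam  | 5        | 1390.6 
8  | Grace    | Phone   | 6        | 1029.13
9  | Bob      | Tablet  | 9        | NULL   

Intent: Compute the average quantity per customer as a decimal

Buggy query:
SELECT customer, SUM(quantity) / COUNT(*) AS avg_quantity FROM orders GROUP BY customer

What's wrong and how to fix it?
Bug: Both operands are integers, so '/' performs integer division and truncates

Fix: Multiply by 1.0 (or CAST to REAL) to force floating-point division

Corrected query:
SELECT customer, SUM(quantity) * 1.0 / COUNT(*) AS avg_quantity FROM orders GROUP BY customer

Result:
customer | avg_quantity
---------+-------------
Bob      | 6.5         
Carol    | 2           
Dave     | 7           
Grace    | 3.333333    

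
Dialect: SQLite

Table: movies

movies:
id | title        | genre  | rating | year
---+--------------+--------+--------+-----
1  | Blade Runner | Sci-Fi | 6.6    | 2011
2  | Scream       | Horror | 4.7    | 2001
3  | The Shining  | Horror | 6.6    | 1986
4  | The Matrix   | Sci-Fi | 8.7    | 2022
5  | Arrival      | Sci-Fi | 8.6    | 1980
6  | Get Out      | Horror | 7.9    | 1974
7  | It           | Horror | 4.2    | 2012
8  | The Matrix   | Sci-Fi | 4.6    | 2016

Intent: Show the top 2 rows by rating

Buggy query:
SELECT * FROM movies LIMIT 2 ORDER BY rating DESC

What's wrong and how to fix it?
Bug: LIMIT must come after ORDER BY

Fix: Swap the clauses: ORDER BY first, then LIMIT

Corrected query:
SELECT * FROM movies ORDER BY rating DESC LIMIT 2

Result:
id | title      | genre  | rating | year
---+------------+--------+--------+-----
4  | The Matrix | Sci-Fi | 8.7    | 2022
5  | Arrival    | Sci-Fi | 8.6    | 1980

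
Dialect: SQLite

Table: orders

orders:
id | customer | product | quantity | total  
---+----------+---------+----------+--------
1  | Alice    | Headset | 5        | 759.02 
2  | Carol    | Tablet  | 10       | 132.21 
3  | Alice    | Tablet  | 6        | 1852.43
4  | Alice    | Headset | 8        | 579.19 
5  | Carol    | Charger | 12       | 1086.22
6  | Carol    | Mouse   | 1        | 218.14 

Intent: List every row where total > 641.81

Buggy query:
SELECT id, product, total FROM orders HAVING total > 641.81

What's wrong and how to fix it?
Bug: This is a non-aggregate query (no GROUP BY, no aggregates), so in SQLite the HAVING clause is invalid here; a row-level condition belongs in WHERE

Fix: Use WHERE for row-level filtering

Corrected query:
SELECT id, product, total FROM orders WHERE total > 641.81

Result:
id | product | total  
---+---------+--------
1  | Headset | 759.02 
3  | Tablet  | 1852.43
5  | Charger | 1086.22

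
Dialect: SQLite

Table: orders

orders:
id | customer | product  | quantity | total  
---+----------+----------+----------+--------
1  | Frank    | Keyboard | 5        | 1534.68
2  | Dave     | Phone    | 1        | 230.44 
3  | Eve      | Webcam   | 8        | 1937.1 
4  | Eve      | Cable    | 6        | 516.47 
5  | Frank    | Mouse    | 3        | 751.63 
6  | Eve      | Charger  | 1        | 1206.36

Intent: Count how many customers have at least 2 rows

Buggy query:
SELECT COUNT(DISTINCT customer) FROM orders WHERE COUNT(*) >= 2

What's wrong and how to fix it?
Bug: COUNT(*) cannot appear in WHERE; the per-group count doesn't exist yet

Fix: Group first with HAVING COUNT(*) >= 2, then COUNT the resulting groups

Corrected query:
SELECT COUNT(*) FROM (SELECT customer FROM orders GROUP BY customer HAVING COUNT(*) >= 2)

Result:
COUNT(*)
--------
2       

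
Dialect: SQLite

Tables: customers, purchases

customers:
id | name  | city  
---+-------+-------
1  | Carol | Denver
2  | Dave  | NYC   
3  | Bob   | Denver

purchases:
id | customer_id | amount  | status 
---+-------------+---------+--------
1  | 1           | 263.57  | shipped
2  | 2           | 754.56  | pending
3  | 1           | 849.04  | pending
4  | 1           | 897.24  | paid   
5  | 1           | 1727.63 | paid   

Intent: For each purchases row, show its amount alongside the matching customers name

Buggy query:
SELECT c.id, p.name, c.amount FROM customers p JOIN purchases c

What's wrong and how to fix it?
Bug: Missing join condition: each purchases row is matched to all customers rows instead of just its own

Fix: Add ON c.customer_id = p.id to the JOIN

Corrected query:
SELECT c.id, p.name, c.amount FROM customers p JOIN purchases c ON c.customer_id = p.id

Result:
id | name  | amount 
---+-------+--------
1  | Carol | 263.57 
2  | Dave  | 754.56 
3  | Carol | 849.04 
4  | Carol | 897.24 
5  | Carol | 1727.63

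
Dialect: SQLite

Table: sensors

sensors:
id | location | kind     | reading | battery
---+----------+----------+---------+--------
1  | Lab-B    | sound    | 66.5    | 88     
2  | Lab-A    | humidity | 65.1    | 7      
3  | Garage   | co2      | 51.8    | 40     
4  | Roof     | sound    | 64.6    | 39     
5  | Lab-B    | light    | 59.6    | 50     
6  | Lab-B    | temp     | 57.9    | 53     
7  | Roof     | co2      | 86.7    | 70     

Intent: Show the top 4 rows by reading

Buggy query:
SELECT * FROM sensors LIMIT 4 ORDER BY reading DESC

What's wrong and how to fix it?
Bug: ORDER BY cannot follow LIMIT; LIMIT is the final clause

Fix: Sort with ORDER BY, then apply LIMIT

Corrected query:
SELECT * FROM sensors ORDER BY reading DESC LIMIT 4

Result:
id | location | kind     | reading | battery
---+----------+----------+---------+--------
7  | Roof     | co2      | 86.7    | 70     
1  | Lab-B    | sound    | 66.5    | 88     
2  | Lab-A    | humidity | 65.1    | 7      
4  | Roof     | sound    | 64.6    | 39     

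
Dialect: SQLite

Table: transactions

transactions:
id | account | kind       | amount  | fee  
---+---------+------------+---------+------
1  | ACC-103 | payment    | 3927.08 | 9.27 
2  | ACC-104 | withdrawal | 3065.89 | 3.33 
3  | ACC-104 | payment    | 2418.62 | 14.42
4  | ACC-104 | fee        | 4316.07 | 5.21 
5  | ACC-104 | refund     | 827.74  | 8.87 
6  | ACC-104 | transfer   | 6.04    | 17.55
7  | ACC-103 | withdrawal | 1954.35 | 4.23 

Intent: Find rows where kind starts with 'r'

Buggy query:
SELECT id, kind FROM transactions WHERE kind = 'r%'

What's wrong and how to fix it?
Bug: Wildcards only work with LIKE; '=' treats '%' as a literal character

Fix: Use LIKE for wildcard pattern matching

Corrected query:
SELECT id, kind FROM transactions WHERE kind LIKE 'r%'

Result:
id | kind  
---+-------
5  | refund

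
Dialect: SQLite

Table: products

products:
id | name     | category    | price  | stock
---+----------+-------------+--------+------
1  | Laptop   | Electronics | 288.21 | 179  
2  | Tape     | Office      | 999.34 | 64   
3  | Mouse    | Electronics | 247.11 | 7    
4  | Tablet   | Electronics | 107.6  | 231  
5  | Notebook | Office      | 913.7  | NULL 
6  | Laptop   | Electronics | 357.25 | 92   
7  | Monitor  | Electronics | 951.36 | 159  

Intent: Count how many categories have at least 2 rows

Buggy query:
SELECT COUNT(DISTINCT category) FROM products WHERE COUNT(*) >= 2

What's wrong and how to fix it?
Bug: WHERE filters individual rows, not groups, so a group-level COUNT is invalid there

Fix: Group first with HAVING COUNT(*) >= 2, then COUNT the resulting groups

Corrected query:
SELECT COUNT(*) FROM (SELECT category FROM products GROUP BY category HAVING COUNT(*) >= 2)

Result:
COUNT(*)
--------
2       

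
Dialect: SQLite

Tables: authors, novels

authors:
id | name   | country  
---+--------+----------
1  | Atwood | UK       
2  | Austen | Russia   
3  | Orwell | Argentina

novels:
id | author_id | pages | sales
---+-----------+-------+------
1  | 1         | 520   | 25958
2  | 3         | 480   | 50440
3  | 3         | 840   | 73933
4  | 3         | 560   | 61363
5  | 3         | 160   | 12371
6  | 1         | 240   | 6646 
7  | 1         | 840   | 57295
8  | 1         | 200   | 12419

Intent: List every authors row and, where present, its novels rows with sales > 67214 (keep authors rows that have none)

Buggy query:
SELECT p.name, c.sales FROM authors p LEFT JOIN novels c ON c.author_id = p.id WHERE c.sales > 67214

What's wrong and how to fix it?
Bug: Filtering c.sales in WHERE discards the NULL rows produced by LEFT JOIN, turning it into an inner join

Fix: Move the right-table condition into the ON clause so unmatched parents are kept

Corrected query:
SELECT p.name, c.sales FROM authors p LEFT JOIN novels c ON c.author_id = p.id AND c.sales > 67214

Result:
name   | sales
-------+------
Atwood | NULL 
Austen | NULL 
Orwell | 73933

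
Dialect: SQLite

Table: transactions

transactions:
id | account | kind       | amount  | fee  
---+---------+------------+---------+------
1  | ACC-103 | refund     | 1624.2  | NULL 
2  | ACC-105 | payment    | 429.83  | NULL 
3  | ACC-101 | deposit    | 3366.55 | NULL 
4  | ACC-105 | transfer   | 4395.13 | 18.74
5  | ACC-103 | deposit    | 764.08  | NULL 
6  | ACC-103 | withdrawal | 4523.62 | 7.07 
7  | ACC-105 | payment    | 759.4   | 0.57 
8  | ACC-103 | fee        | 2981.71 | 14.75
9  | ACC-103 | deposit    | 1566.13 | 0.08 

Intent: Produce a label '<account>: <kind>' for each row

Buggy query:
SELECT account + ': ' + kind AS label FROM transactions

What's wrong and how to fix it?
Bug: '+' is numeric addition; on text columns SQLite converts them to 0 instead of concatenating

Fix: Replace + with || to concatenate text

Corrected query:
SELECT account || ': ' || kind AS label FROM transactions

Result:
label              
-------------------
ACC-103: refund    
ACC-105: payment   
ACC-101: deposit   
ACC-105: transfer  
ACC-103: deposit   
ACC-103: withdrawal
ACC-105: payment   
ACC-103: fee       
ACC-103: deposit   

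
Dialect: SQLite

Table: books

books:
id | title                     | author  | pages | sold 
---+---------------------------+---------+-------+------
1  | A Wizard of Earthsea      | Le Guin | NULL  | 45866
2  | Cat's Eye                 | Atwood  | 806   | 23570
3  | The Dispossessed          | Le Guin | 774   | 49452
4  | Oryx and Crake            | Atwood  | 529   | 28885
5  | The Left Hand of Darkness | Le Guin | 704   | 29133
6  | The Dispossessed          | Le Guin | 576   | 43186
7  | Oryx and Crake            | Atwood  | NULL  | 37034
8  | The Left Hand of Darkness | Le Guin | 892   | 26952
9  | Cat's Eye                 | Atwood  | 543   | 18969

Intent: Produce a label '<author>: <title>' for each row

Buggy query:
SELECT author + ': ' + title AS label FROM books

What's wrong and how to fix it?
Bug: SQLite uses || for string concatenation; + coerces text to numbers (yielding 0)

Fix: Replace + with || to concatenate text

Corrected query:
SELECT author || ': ' || title AS label FROM books

Result:
label                             
----------------------------------
Le Guin: A Wizard of Earthsea     
Atwood: Cat's Eye                 
Le Guin: The Dispossessed         
Atwood: Oryx and Crake            
Le Guin: The Left Hand of Darkness
Le Guin: The Dispossessed         
Atwood: Oryx and Crake            
Le Guin: The Left Hand of Darkness
Atwood: Cat's Eye                 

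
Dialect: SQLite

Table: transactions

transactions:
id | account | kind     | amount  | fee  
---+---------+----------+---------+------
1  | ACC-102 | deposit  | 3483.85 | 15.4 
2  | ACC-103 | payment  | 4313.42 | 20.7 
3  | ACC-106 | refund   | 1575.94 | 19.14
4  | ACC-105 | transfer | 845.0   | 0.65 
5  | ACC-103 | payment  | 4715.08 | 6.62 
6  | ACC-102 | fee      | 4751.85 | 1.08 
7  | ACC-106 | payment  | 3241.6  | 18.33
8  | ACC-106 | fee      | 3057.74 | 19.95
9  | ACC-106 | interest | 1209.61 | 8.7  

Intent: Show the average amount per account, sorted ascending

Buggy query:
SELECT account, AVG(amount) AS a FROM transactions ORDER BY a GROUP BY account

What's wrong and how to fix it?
Bug: GROUP BY must precede ORDER BY

Fix: Reorder: SELECT … FROM … GROUP BY … ORDER BY …

Corrected query:
SELECT account, AVG(amount) AS a FROM transactions GROUP BY account ORDER BY a

Result:
account | a        
--------+----------
ACC-105 | 845      
ACC-106 | 2271.2225
ACC-102 | 4117.85  
ACC-103 | 4514.25  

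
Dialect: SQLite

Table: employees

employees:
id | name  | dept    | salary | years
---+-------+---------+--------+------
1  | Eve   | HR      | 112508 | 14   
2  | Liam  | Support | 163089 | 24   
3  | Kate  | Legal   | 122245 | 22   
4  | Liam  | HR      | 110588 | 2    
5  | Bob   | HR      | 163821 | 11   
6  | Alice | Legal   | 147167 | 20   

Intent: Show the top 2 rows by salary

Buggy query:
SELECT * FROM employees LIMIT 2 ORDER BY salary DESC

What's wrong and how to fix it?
Bug: LIMIT must come after ORDER BY

Fix: Sort with ORDER BY, then apply LIMIT

Corrected query:
SELECT * FROM employees ORDER BY salary DESC LIMIT 2

Result:
id | name | dept    | salary | years
---+------+---------+--------+------
5  | Bob  | HR      | 163821 | 11   
2  | Liam | Support | 163089 | 24   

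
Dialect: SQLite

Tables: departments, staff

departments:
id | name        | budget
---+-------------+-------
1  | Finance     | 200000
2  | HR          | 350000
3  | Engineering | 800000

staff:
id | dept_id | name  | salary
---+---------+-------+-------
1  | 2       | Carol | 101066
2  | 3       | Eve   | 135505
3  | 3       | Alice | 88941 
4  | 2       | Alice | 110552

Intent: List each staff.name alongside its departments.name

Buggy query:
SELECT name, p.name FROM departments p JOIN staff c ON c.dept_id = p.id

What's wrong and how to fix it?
Bug: Both tables have a 'name' column; the unqualified reference is ambiguous

Fix: Qualify the column with its table alias (c.name)

Corrected query:
SELECT c.name, p.name FROM departments p JOIN staff c ON c.dept_id = p.id

Result:
name  | name       
------+------------
Carol | HR         
Eve   | Engineering
Alice | Engineering
Alice | HR         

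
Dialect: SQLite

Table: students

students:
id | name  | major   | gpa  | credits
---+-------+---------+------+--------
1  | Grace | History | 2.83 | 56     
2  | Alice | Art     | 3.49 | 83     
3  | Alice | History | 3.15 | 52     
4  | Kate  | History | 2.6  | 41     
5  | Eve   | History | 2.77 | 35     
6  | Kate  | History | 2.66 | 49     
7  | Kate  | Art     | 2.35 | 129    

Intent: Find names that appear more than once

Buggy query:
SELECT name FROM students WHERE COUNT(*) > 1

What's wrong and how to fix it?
Bug: COUNT(*) is an aggregate and cannot be used in WHERE

Fix: GROUP BY name, then filter groups with HAVING COUNT(*) > 1

Corrected query:
SELECT name FROM students GROUP BY name HAVING COUNT(*) > 1

Result:
name 
-----
Alice
Kate 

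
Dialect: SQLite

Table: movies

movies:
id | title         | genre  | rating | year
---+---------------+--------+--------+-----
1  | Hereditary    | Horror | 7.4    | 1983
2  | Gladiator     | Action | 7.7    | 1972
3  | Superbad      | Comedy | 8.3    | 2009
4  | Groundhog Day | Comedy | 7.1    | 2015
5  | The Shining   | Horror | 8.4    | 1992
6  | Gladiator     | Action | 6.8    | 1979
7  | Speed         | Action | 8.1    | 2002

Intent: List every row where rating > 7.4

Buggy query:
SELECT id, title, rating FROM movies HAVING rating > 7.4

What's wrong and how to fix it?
Bug: HAVING filters the output of aggregation, but this query has no GROUP BY and no aggregate functions, so SQLite rejects it (HAVING clause on a non-aggregate query); the condition here is per row

Fix: Replace HAVING with WHERE since the condition applies to individual rows

Corrected query:
SELECT id, title, rating FROM movies WHERE rating > 7.4

Result:
id | title       | rating
---+-------------+-------
2  | Gladiator   | 7.7   
3  | Superbad    | 8.3   
5  | The Shining | 8.4   
7  | Speed       | 8.1   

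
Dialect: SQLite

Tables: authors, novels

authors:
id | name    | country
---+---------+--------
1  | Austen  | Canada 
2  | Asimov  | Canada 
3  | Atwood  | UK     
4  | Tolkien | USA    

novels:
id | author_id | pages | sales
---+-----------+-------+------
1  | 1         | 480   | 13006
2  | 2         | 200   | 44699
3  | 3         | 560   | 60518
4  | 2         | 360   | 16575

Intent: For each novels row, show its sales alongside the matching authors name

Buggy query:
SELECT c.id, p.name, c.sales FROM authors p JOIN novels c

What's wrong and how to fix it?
Bug: Missing join condition: each novels row is matched to all authors rows instead of just its own

Fix: Specify the join condition linking the foreign key to the parent id

Corrected query:
SELECT c.id, p.name, c.sales FROM authors p JOIN novels c ON c.author_id = p.id

Result:
id | name   | sales
---+--------+------
1  | Austen | 13006
2  | Asimov | 44699
3  | Atwood | 60518
4  | Asimov | 16575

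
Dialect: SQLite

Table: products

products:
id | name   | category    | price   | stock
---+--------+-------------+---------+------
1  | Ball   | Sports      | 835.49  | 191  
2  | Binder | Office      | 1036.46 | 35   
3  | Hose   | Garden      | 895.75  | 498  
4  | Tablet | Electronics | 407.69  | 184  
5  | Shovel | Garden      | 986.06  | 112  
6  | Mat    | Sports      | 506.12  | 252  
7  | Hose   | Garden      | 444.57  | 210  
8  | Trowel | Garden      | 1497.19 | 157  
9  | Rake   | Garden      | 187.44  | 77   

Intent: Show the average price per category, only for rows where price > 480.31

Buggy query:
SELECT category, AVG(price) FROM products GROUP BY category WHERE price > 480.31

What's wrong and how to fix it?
Bug: Row-level WHERE must come before GROUP BY in the clause order

Fix: Move the WHERE clause before GROUP BY

Corrected query:
SELECT category, AVG(price) FROM products WHERE price > 480.31 GROUP BY category

Result:
category | AVG(price) 
---------+------------
Garden   | 1126.333333
Office   | 1036.46    
Sports   | 670.805    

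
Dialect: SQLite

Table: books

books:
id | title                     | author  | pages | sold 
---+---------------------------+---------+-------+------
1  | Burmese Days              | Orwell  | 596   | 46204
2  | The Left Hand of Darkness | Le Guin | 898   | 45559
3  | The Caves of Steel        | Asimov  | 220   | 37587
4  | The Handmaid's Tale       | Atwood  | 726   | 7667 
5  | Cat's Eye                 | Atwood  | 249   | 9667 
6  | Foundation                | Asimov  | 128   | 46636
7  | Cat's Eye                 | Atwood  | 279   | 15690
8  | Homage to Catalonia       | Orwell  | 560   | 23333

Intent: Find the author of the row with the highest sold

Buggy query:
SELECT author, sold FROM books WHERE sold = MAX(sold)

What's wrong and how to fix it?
Bug: WHERE is evaluated per row; an aggregate over the whole table isn't defined there

Fix: Use a subquery: WHERE sold = (SELECT MAX(sold) FROM books)

Corrected query:
SELECT author, sold FROM books WHERE sold = (SELECT MAX(sold) FROM books)

Result:
author | sold 
-------+------
Asimov | 46636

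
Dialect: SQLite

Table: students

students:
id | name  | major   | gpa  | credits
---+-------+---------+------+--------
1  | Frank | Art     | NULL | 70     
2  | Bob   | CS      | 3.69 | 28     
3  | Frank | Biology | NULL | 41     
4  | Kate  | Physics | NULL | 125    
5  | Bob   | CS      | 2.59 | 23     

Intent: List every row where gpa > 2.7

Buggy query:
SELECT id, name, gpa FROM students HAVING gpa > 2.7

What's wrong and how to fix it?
Bug: HAVING filters the output of aggregation, but this query has no GROUP BY and no aggregate functions, so SQLite rejects it (HAVING clause on a non-aggregate query); the condition here is per row

Fix: Replace HAVING with WHERE since the condition applies to individual rows

Corrected query:
SELECT id, name, gpa FROM students WHERE gpa > 2.7

Result:
id | name | gpa 
---+------+-----
2  | Bob  | 3.69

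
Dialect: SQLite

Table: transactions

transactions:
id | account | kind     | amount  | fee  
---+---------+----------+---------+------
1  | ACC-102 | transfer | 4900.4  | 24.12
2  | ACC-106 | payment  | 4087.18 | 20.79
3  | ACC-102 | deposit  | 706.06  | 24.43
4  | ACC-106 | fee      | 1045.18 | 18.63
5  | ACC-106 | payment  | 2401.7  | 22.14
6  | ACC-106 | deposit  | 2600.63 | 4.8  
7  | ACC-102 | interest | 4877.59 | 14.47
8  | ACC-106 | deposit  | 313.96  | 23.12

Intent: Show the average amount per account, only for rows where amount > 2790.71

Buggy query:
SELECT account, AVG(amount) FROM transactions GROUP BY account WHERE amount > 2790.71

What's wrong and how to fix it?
Bug: Row-level WHERE must come before GROUP BY in the clause order

Fix: Place WHERE between FROM and GROUP BY

Corrected query:
SELECT account, AVG(amount) FROM transactions WHERE amount > 2790.71 GROUP BY account

Result:
account | AVG(amount)
--------+------------
ACC-102 | 4888.995   
ACC-106 | 4087.18    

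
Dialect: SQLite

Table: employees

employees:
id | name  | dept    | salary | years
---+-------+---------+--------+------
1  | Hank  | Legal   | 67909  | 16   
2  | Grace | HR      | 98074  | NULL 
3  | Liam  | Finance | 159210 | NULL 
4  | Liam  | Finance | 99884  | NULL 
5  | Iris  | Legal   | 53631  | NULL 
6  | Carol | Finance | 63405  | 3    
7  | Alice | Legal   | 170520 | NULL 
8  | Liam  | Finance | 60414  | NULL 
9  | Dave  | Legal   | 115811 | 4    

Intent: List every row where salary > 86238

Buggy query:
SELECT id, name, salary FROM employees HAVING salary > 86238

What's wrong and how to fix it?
Bug: This is a non-aggregate query (no GROUP BY, no aggregates), so in SQLite the HAVING clause is invalid here; a row-level condition belongs in WHERE

Fix: Use WHERE for row-level filtering

Corrected query:
SELECT id, name, salary FROM employees WHERE salary > 86238

Result:
id | name  | salary
---+-------+-------
2  | Grace | 98074 
3  | Liam  | 159210
4  | Liam  | 99884 
7  | Alice | 170520
9  | Dave  | 115811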